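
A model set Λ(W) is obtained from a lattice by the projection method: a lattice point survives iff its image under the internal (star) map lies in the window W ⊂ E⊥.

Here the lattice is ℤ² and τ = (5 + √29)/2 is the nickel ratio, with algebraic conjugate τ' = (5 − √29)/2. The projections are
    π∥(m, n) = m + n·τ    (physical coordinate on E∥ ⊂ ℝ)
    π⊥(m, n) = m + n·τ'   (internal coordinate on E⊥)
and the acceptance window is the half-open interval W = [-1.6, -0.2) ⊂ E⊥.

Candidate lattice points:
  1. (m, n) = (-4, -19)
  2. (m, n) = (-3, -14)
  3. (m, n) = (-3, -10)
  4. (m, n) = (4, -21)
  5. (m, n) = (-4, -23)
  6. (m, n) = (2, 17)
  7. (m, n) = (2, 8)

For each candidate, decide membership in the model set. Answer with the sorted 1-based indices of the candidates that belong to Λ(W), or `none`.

1, 2, 3, 6

Numerically τ ≈ 5.19258 and τ' = −1/τ ≈ -0.19258.
candidate 1: (m,n)=(-4,-19) → π∥ = -4-19·τ ≈ -102.65907, π⊥ = -4-19·τ' ≈ -0.34093 ∈ [-1.6, -0.2) ⇒ IN Λ
candidate 2: (m,n)=(-3,-14) → π∥ = -3-14·τ ≈ -75.69615, π⊥ = -3-14·τ' ≈ -0.30385 ∈ [-1.6, -0.2) ⇒ IN Λ
candidate 3: (m,n)=(-3,-10) → π∥ = -3-10·τ ≈ -54.92582, π⊥ = -3-10·τ' ≈ -1.07418 ∈ [-1.6, -0.2) ⇒ IN Λ
candidate 4: (m,n)=(4,-21) → π∥ = 4-21·τ ≈ -105.04423, π⊥ = 4-21·τ' ≈ 8.04423 ∉ [-1.6, -0.2) ⇒ out
candidate 5: (m,n)=(-4,-23) → π∥ = -4-23·τ ≈ -123.42940, π⊥ = -4-23·τ' ≈ 0.42940 ∉ [-1.6, -0.2) ⇒ out
candidate 6: (m,n)=(2,17) → π∥ = 2+17·τ ≈ 90.27390, π⊥ = 2+17·τ' ≈ -1.27390 ∈ [-1.6, -0.2) ⇒ IN Λ
candidate 7: (m,n)=(2,8) → π∥ = 2+8·τ ≈ 43.54066, π⊥ = 2+8·τ' ≈ 0.45934 ∉ [-1.6, -0.2) ⇒ out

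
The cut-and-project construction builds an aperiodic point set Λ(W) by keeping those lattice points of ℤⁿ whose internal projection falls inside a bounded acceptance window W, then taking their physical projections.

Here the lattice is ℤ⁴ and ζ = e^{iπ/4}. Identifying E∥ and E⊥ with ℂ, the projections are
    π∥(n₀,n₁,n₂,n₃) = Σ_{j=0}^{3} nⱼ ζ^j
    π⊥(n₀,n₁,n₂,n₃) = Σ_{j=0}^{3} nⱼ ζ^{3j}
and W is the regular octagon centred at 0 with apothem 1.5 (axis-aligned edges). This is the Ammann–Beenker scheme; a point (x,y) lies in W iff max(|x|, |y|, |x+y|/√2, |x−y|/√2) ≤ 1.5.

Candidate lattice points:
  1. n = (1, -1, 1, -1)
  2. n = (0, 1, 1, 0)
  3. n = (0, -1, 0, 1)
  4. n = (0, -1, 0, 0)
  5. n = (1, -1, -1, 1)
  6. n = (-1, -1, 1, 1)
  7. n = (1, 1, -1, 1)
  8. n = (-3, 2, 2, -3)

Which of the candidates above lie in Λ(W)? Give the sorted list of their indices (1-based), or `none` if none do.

2, 3, 4, 6

Internal map: ζ^{3j} for j=0..3 gives (1,0), (−√2/2,√2/2), (0,−1), (√2/2,√2/2).
candidate 1: n = (1, -1, 1, -1) → π⊥ ≈ (+1.00000, -2.41421); max(|x|,|y|,|x±y|/√2) = 2.41421 > 1.5 ⇒ ∉ W
candidate 2: n = (0, 1, 1, 0) → π⊥ ≈ (-0.70711, -0.29289); max(|x|,|y|,|x±y|/√2) = 0.70711 ≤ 1.5 ⇒ ∈ W
candidate 3: n = (0, -1, 0, 1) → π⊥ ≈ (+1.41421, +0.00000); max(|x|,|y|,|x±y|/√2) = 1.41421 ≤ 1.5 ⇒ ∈ W
candidate 4: n = (0, -1, 0, 0) → π⊥ ≈ (+0.70711, -0.70711); max(|x|,|y|,|x±y|/√2) = 1.00000 ≤ 1.5 ⇒ ∈ W
candidate 5: n = (1, -1, -1, 1) → π⊥ ≈ (+2.41421, +1.00000); max(|x|,|y|,|x±y|/√2) = 2.41421 > 1.5 ⇒ ∉ W
candidate 6: n = (-1, -1, 1, 1) → π⊥ ≈ (+0.41421, -1.00000); max(|x|,|y|,|x±y|/√2) = 1.00000 ≤ 1.5 ⇒ ∈ W
candidate 7: n = (1, 1, -1, 1) → π⊥ ≈ (+1.00000, +2.41421); max(|x|,|y|,|x±y|/√2) = 2.41421 > 1.5 ⇒ ∉ W
candidate 8: n = (-3, 2, 2, -3) → π⊥ ≈ (-6.53553, -2.70711); max(|x|,|y|,|x±y|/√2) = 6.53553 > 1.5 ⇒ ∉ W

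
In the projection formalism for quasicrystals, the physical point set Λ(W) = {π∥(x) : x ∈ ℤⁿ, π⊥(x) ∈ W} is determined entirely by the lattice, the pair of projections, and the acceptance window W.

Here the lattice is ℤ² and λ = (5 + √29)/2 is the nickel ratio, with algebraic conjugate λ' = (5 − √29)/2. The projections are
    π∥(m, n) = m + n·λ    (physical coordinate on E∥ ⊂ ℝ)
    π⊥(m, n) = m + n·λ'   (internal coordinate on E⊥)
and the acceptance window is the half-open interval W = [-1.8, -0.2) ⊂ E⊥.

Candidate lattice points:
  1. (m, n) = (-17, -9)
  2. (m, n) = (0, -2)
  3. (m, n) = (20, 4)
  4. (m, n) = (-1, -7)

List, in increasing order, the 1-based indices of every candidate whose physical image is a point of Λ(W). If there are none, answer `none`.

λ' = (5−√29)/2 ≈ -0.192582.
[1] lift (-17,-9): star map gives -15.266758; window check -1.8 ≤ -15.266758 < -0.2 is false → out
[2] lift (0,-2): star map gives 0.385165; window check -1.8 ≤ 0.385165 < -0.2 is false → out
[3] lift (20,4): star map gives 19.229670; window check -1.8 ≤ 19.229670 < -0.2 is false → out
[4] lift (-1,-7): star map gives 0.348077; window check -1.8 ≤ 0.348077 < -0.2 is false → out

none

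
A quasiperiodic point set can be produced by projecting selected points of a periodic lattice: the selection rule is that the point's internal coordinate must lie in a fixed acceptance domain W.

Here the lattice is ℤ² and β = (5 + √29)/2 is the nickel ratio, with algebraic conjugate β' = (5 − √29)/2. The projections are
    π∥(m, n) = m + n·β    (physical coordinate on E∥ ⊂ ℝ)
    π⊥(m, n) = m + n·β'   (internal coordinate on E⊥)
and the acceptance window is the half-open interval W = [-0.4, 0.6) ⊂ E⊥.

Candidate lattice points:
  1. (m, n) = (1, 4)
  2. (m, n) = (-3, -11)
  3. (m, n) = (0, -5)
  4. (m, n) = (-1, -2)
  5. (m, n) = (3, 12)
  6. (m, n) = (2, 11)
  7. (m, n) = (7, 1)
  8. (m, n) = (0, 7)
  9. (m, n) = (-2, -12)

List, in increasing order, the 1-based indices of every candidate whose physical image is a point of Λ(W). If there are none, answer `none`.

β' = (5−√29)/2 ≈ -0.1926.
candidate 1: (m,n)=(1,4) → π∥ = 1+4·β ≈ 21.7703, π⊥ = 1+4·β' ≈ 0.2297 ∈ [-0.4, 0.6) ⇒ IN Λ
candidate 2: (m,n)=(-3,-11) → π∥ = -3-11·β ≈ -60.1184, π⊥ = -3-11·β' ≈ -0.8816 ∉ [-0.4, 0.6) ⇒ out
candidate 3: (m,n)=(0,-5) → π∥ = 0-5·β ≈ -25.9629, π⊥ = 0-5·β' ≈ 0.9629 ∉ [-0.4, 0.6) ⇒ out
candidate 4: (m,n)=(-1,-2) → π∥ = -1-2·β ≈ -11.3852, π⊥ = -1-2·β' ≈ -0.6148 ∉ [-0.4, 0.6) ⇒ out
candidate 5: (m,n)=(3,12) → π∥ = 3+12·β ≈ 65.3110, π⊥ = 3+12·β' ≈ 0.6890 ∉ [-0.4, 0.6) ⇒ out
candidate 6: (m,n)=(2,11) → π∥ = 2+11·β ≈ 59.1184, π⊥ = 2+11·β' ≈ -0.1184 ∈ [-0.4, 0.6) ⇒ IN Λ
candidate 7: (m,n)=(7,1) → π∥ = 7+1·β ≈ 12.1926, π⊥ = 7+1·β' ≈ 6.8074 ∉ [-0.4, 0.6) ⇒ out
candidate 8: (m,n)=(0,7) → π∥ = 0+7·β ≈ 36.3481, π⊥ = 0+7·β' ≈ -1.3481 ∉ [-0.4, 0.6) ⇒ out
candidate 9: (m,n)=(-2,-12) → π∥ = -2-12·β ≈ -64.3110, π⊥ = -2-12·β' ≈ 0.3110 ∈ [-0.4, 0.6) ⇒ IN Λ

1, 6, 9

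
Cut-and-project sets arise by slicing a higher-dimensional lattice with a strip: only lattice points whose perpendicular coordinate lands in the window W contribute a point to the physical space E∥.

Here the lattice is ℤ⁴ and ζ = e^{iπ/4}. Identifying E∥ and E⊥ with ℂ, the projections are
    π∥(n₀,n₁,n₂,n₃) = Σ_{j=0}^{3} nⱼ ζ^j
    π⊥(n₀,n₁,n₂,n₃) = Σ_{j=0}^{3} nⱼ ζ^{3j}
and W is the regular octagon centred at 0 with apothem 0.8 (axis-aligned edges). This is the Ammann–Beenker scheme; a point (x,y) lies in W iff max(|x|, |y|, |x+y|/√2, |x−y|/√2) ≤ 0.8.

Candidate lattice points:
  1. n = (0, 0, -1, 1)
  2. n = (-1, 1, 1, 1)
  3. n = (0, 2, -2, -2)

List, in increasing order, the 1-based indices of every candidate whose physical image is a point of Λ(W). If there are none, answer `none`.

Internal map: ζ^{3j} for j=0..3 gives (1,0), (−√2/2,√2/2), (0,−1), (√2/2,√2/2).
candidate 1: n = (0, 0, -1, 1) → π⊥ ≈ (+0.707107, +1.707107); max(|x|,|y|,|x±y|/√2) = 1.707107 > 0.8 ⇒ ∉ W
candidate 2: n = (-1, 1, 1, 1) → π⊥ ≈ (-1.000000, +0.414214); max(|x|,|y|,|x±y|/√2) = 1.000000 > 0.8 ⇒ ∉ W
candidate 3: n = (0, 2, -2, -2) → π⊥ ≈ (-2.828427, +2.000000); max(|x|,|y|,|x±y|/√2) = 3.414214 > 0.8 ⇒ ∉ W

none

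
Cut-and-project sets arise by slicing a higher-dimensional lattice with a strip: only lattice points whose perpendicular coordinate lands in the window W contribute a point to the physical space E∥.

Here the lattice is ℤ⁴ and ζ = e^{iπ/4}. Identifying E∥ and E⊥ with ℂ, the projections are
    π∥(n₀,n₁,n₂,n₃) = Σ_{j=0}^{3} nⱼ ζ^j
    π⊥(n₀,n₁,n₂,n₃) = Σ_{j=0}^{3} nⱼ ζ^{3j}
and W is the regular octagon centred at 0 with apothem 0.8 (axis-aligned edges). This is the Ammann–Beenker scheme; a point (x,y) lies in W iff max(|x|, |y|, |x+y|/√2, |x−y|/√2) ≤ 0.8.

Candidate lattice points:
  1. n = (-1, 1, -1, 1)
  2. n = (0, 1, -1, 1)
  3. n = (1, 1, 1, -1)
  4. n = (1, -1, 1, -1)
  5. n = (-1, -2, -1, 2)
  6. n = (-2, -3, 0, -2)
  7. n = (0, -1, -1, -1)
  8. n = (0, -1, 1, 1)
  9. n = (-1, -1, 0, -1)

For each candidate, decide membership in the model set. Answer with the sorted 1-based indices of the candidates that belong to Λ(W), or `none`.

7

π⊥(n) = n₀ + n₁ζ³ + n₂ζ⁶ + n₃ζ⁹ where ζ = e^{iπ/4}.
candidate 1: n = (-1, 1, -1, 1) → π⊥ ≈ (-1.00000, +2.41421); max(|x|,|y|,|x±y|/√2) = 2.41421 > 0.8 ⇒ ∉ W
candidate 2: n = (0, 1, -1, 1) → π⊥ ≈ (+0.00000, +2.41421); max(|x|,|y|,|x±y|/√2) = 2.41421 > 0.8 ⇒ ∉ W
candidate 3: n = (1, 1, 1, -1) → π⊥ ≈ (-0.41421, -1.00000); max(|x|,|y|,|x±y|/√2) = 1.00000 > 0.8 ⇒ ∉ W
candidate 4: n = (1, -1, 1, -1) → π⊥ ≈ (+1.00000, -2.41421); max(|x|,|y|,|x±y|/√2) = 2.41421 > 0.8 ⇒ ∉ W
candidate 5: n = (-1, -2, -1, 2) → π⊥ ≈ (+1.82843, +1.00000); max(|x|,|y|,|x±y|/√2) = 2.00000 > 0.8 ⇒ ∉ W
candidate 6: n = (-2, -3, 0, -2) → π⊥ ≈ (-1.29289, -3.53553); max(|x|,|y|,|x±y|/√2) = 3.53553 > 0.8 ⇒ ∉ W
candidate 7: n = (0, -1, -1, -1) → π⊥ ≈ (+0.00000, -0.41421); max(|x|,|y|,|x±y|/√2) = 0.41421 ≤ 0.8 ⇒ ∈ W
candidate 8: n = (0, -1, 1, 1) → π⊥ ≈ (+1.41421, -1.00000); max(|x|,|y|,|x±y|/√2) = 1.70711 > 0.8 ⇒ ∉ W
candidate 9: n = (-1, -1, 0, -1) → π⊥ ≈ (-1.00000, -1.41421); max(|x|,|y|,|x±y|/√2) = 1.70711 > 0.8 ⇒ ∉ W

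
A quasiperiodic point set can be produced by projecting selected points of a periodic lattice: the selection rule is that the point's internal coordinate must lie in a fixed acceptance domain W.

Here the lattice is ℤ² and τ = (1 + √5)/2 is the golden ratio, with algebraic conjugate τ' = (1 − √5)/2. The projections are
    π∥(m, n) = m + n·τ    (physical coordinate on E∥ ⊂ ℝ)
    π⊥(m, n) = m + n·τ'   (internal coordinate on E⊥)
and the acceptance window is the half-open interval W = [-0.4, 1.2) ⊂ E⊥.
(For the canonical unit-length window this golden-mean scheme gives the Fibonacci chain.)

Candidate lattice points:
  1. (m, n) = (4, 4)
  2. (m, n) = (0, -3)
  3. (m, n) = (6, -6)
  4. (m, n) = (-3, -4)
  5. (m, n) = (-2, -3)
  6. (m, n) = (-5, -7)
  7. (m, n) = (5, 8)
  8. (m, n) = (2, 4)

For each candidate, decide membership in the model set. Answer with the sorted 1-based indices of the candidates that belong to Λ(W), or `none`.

τ' = (1−√5)/2 ≈ -0.6180.
#1 (4,4): internal coord 4 + (4)·τ' = +1.5279; +1.5279 ∉ [-0.4, 1.2) → out
#2 (0,-3): internal coord 0 + (-3)·τ' = +1.8541; +1.8541 ∉ [-0.4, 1.2) → out
#3 (6,-6): internal coord 6 + (-6)·τ' = +9.7082; +9.7082 ∉ [-0.4, 1.2) → out
#4 (-3,-4): internal coord -3 + (-4)·τ' = -0.5279; -0.5279 ∉ [-0.4, 1.2) → out
#5 (-2,-3): internal coord -2 + (-3)·τ' = -0.1459; -0.1459 ∈ [-0.4, 1.2) → IN Λ
#6 (-5,-7): internal coord -5 + (-7)·τ' = -0.6738; -0.6738 ∉ [-0.4, 1.2) → out
#7 (5,8): internal coord 5 + (8)·τ' = +0.0557; +0.0557 ∈ [-0.4, 1.2) → IN Λ
#8 (2,4): internal coord 2 + (4)·τ' = -0.4721; -0.4721 ∉ [-0.4, 1.2) → out

5, 7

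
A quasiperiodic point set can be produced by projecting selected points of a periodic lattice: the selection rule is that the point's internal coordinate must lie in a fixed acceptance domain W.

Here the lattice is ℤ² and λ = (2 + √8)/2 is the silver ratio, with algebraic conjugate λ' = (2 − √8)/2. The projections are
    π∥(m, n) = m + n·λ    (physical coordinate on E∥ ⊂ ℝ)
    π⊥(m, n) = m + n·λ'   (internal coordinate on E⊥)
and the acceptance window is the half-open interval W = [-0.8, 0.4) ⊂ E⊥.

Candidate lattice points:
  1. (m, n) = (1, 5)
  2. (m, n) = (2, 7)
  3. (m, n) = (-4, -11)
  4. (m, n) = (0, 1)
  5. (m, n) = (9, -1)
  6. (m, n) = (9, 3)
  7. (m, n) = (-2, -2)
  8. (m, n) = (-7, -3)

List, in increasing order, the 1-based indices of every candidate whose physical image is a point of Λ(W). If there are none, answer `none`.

4

Compute λ' = (2−√8)/2 = -0.41421, so π⊥(m,n) = m -0.41421·n.
[1] lift (1,5): star map gives -1.07107; window check -0.8 ≤ -1.07107 < 0.4 is false → out
[2] lift (2,7): star map gives -0.89949; window check -0.8 ≤ -0.89949 < 0.4 is false → out
[3] lift (-4,-11): star map gives 0.55635; window check -0.8 ≤ 0.55635 < 0.4 is false → out
[4] lift (0,1): star map gives -0.41421; window check -0.8 ≤ -0.41421 < 0.4 is true → IN Λ
[5] lift (9,-1): star map gives 9.41421; window check -0.8 ≤ 9.41421 < 0.4 is false → out
[6] lift (9,3): star map gives 7.75736; window check -0.8 ≤ 7.75736 < 0.4 is false → out
[7] lift (-2,-2): star map gives -1.17157; window check -0.8 ≤ -1.17157 < 0.4 is false → out
[8] lift (-7,-3): star map gives -5.75736; window check -0.8 ≤ -5.75736 < 0.4 is false → out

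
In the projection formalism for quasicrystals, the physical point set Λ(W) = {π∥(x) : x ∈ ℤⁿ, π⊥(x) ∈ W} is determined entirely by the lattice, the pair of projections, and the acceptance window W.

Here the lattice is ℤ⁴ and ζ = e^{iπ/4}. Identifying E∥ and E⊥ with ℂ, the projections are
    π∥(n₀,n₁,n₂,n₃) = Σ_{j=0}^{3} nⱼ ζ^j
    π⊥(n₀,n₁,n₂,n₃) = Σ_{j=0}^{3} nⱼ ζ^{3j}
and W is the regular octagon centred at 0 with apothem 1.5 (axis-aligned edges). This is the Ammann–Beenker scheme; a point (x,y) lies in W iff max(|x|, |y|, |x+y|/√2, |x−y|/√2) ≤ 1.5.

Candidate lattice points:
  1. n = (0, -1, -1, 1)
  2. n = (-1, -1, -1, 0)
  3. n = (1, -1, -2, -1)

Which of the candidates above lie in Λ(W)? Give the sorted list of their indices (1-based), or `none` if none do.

With ζ = e^{iπ/4} the internal vectors are ζ^0,ζ^3,ζ^6,ζ^9.
candidate 1: n = (0, -1, -1, 1) → π⊥ ≈ (+1.4142, +1.0000); max(|x|,|y|,|x±y|/√2) = 1.7071 > 1.5 ⇒ ∉ W
candidate 2: n = (-1, -1, -1, 0) → π⊥ ≈ (-0.2929, +0.2929); max(|x|,|y|,|x±y|/√2) = 0.4142 ≤ 1.5 ⇒ ∈ W
candidate 3: n = (1, -1, -2, -1) → π⊥ ≈ (+1.0000, +0.5858); max(|x|,|y|,|x±y|/√2) = 1.1213 ≤ 1.5 ⇒ ∈ W

2, 3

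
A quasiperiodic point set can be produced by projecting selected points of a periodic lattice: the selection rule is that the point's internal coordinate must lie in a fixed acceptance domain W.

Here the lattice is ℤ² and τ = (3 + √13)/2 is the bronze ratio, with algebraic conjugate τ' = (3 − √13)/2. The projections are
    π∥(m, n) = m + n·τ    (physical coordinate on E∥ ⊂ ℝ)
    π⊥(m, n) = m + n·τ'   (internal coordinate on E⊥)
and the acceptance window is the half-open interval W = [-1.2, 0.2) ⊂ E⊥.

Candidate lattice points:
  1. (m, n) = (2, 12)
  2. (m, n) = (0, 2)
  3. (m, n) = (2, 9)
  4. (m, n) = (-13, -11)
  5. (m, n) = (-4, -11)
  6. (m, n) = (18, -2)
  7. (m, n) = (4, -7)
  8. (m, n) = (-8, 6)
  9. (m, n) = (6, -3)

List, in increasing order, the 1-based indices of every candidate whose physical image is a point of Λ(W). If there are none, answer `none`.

τ' = (3−√13)/2 ≈ -0.302776.
[1] lift (2,12): star map gives -1.633308; window check -1.2 ≤ -1.633308 < 0.2 is false → out
[2] lift (0,2): star map gives -0.605551; window check -1.2 ≤ -0.605551 < 0.2 is true → IN Λ
[3] lift (2,9): star map gives -0.724981; window check -1.2 ≤ -0.724981 < 0.2 is true → IN Λ
[4] lift (-13,-11): star map gives -9.669468; window check -1.2 ≤ -9.669468 < 0.2 is false → out
[5] lift (-4,-11): star map gives -0.669468; window check -1.2 ≤ -0.669468 < 0.2 is true → IN Λ
[6] lift (18,-2): star map gives 18.605551; window check -1.2 ≤ 18.605551 < 0.2 is false → out
[7] lift (4,-7): star map gives 6.119429; window check -1.2 ≤ 6.119429 < 0.2 is false → out
[8] lift (-8,6): star map gives -9.816654; window check -1.2 ≤ -9.816654 < 0.2 is false → out
[9] lift (6,-3): star map gives 6.908327; window check -1.2 ≤ 6.908327 < 0.2 is false → out

2, 3, 5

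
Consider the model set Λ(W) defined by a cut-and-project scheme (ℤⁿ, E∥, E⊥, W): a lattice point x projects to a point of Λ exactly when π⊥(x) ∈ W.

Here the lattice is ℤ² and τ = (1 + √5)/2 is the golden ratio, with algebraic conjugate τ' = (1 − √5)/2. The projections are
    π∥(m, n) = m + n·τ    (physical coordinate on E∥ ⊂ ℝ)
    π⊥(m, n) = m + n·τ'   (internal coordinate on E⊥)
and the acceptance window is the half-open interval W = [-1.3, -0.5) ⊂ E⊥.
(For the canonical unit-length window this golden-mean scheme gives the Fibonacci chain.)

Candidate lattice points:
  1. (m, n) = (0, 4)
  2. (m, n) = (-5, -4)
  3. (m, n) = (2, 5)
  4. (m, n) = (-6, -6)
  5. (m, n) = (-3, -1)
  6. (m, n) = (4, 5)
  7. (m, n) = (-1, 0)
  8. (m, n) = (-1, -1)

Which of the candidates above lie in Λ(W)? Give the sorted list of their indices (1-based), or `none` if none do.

3, 7

Numerically τ ≈ 1.618034 and τ' = −1/τ ≈ -0.618034.
candidate 1: (m,n)=(0,4) → π∥ = 0+4·τ ≈ 6.472136, π⊥ = 0+4·τ' ≈ -2.472136 ∉ [-1.3, -0.5) ⇒ out
candidate 2: (m,n)=(-5,-4) → π∥ = -5-4·τ ≈ -11.472136, π⊥ = -5-4·τ' ≈ -2.527864 ∉ [-1.3, -0.5) ⇒ out
candidate 3: (m,n)=(2,5) → π∥ = 2+5·τ ≈ 10.090170, π⊥ = 2+5·τ' ≈ -1.090170 ∈ [-1.3, -0.5) ⇒ IN Λ
candidate 4: (m,n)=(-6,-6) → π∥ = -6-6·τ ≈ -15.708204, π⊥ = -6-6·τ' ≈ -2.291796 ∉ [-1.3, -0.5) ⇒ out
candidate 5: (m,n)=(-3,-1) → π∥ = -3-1·τ ≈ -4.618034, π⊥ = -3-1·τ' ≈ -2.381966 ∉ [-1.3, -0.5) ⇒ out
candidate 6: (m,n)=(4,5) → π∥ = 4+5·τ ≈ 12.090170, π⊥ = 4+5·τ' ≈ 0.909830 ∉ [-1.3, -0.5) ⇒ out
candidate 7: (m,n)=(-1,0) → π∥ = -1+0·τ ≈ -1.000000, π⊥ = -1+0·τ' ≈ -1.000000 ∈ [-1.3, -0.5) ⇒ IN Λ
candidate 8: (m,n)=(-1,-1) → π∥ = -1-1·τ ≈ -2.618034, π⊥ = -1-1·τ' ≈ -0.381966 ∉ [-1.3, -0.5) ⇒ out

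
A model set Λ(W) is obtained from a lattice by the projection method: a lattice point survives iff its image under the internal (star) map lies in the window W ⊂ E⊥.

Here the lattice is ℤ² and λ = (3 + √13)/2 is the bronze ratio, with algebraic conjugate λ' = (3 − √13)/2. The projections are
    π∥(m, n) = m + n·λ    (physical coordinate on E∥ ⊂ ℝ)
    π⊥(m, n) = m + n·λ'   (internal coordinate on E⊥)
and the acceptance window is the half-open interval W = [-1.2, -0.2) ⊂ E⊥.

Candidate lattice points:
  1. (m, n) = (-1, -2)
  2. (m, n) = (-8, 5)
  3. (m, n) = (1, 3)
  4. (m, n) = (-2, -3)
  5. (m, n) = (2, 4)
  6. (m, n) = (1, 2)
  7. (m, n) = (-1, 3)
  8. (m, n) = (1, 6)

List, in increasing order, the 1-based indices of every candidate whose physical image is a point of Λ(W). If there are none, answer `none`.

Compute λ' = (3−√13)/2 = -0.3028, so π⊥(m,n) = m -0.3028·n.
#1 (-1,-2): internal coord -1 + (-2)·λ' = -0.3944; -0.3944 ∈ [-1.2, -0.2) → IN Λ
#2 (-8,5): internal coord -8 + (5)·λ' = -9.5139; -9.5139 ∉ [-1.2, -0.2) → out
#3 (1,3): internal coord 1 + (3)·λ' = +0.0917; +0.0917 ∉ [-1.2, -0.2) → out
#4 (-2,-3): internal coord -2 + (-3)·λ' = -1.0917; -1.0917 ∈ [-1.2, -0.2) → IN Λ
#5 (2,4): internal coord 2 + (4)·λ' = +0.7889; +0.7889 ∉ [-1.2, -0.2) → out
#6 (1,2): internal coord 1 + (2)·λ' = +0.3944; +0.3944 ∉ [-1.2, -0.2) → out
#7 (-1,3): internal coord -1 + (3)·λ' = -1.9083; -1.9083 ∉ [-1.2, -0.2) → out
#8 (1,6): internal coord 1 + (6)·λ' = -0.8167; -0.8167 ∈ [-1.2, -0.2) → IN Λ

1, 4, 8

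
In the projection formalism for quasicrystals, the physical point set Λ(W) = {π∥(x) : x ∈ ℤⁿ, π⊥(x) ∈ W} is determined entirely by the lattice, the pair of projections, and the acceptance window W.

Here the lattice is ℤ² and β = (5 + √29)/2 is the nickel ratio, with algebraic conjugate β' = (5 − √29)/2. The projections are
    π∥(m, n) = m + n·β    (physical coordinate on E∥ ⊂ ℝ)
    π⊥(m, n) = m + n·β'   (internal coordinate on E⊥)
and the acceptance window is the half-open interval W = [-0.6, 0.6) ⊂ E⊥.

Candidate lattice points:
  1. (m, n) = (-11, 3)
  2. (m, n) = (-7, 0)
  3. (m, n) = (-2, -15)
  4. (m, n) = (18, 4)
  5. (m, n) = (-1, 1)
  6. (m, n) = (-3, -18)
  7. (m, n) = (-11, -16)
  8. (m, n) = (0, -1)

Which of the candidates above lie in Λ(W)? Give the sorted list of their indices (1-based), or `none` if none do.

Compute β' = (5−√29)/2 = -0.192582, so π⊥(m,n) = m -0.192582·n.
#1 (-11,3): internal coord -11 + (3)·β' = -11.577747; -11.577747 ∉ [-0.6, 0.6) → out
#2 (-7,0): internal coord -7 + (0)·β' = -7.000000; -7.000000 ∉ [-0.6, 0.6) → out
#3 (-2,-15): internal coord -2 + (-15)·β' = +0.888736; +0.888736 ∉ [-0.6, 0.6) → out
#4 (18,4): internal coord 18 + (4)·β' = +17.229670; +17.229670 ∉ [-0.6, 0.6) → out
#5 (-1,1): internal coord -1 + (1)·β' = -1.192582; -1.192582 ∉ [-0.6, 0.6) → out
#6 (-3,-18): internal coord -3 + (-18)·β' = +0.466483; +0.466483 ∈ [-0.6, 0.6) → IN Λ
#7 (-11,-16): internal coord -11 + (-16)·β' = -7.918682; -7.918682 ∉ [-0.6, 0.6) → out
#8 (0,-1): internal coord 0 + (-1)·β' = +0.192582; +0.192582 ∈ [-0.6, 0.6) → IN Λ

6, 8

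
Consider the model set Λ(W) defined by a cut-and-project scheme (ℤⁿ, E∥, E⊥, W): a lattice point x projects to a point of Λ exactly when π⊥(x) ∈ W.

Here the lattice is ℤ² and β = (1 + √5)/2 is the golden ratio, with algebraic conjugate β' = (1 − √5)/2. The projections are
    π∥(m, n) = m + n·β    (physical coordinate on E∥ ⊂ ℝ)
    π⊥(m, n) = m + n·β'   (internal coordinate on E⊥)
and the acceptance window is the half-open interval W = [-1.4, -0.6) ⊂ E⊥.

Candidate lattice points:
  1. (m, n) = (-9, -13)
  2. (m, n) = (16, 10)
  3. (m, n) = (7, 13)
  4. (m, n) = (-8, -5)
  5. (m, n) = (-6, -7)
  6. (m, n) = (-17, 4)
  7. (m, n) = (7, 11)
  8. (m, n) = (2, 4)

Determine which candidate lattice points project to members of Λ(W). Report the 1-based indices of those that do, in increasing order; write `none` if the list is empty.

Numerically β ≈ 1.6180 and β' = −1/β ≈ -0.6180.
[1] lift (-9,-13): star map gives -0.9656; window check -1.4 ≤ -0.9656 < -0.6 is true → IN Λ
[2] lift (16,10): star map gives 9.8197; window check -1.4 ≤ 9.8197 < -0.6 is false → out
[3] lift (7,13): star map gives -1.0344; window check -1.4 ≤ -1.0344 < -0.6 is true → IN Λ
[4] lift (-8,-5): star map gives -4.9098; window check -1.4 ≤ -4.9098 < -0.6 is false → out
[5] lift (-6,-7): star map gives -1.6738; window check -1.4 ≤ -1.6738 < -0.6 is false → out
[6] lift (-17,4): star map gives -19.4721; window check -1.4 ≤ -19.4721 < -0.6 is false → out
[7] lift (7,11): star map gives 0.2016; window check -1.4 ≤ 0.2016 < -0.6 is false → out
[8] lift (2,4): star map gives -0.4721; window check -1.4 ≤ -0.4721 < -0.6 is false → out

1, 3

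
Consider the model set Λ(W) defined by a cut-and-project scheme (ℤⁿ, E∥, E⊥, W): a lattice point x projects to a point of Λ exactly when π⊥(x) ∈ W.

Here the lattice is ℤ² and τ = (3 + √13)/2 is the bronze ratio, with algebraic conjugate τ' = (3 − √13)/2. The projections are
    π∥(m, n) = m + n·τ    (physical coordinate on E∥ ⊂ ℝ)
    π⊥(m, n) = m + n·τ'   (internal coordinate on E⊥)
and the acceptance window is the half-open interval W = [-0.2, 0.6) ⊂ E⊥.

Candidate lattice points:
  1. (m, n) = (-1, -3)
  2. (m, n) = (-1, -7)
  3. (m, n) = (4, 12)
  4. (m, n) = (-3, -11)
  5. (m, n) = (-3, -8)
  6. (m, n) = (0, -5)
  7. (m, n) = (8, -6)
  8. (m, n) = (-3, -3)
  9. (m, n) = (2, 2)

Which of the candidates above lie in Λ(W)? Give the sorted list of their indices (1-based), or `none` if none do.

1, 3, 4

Compute τ' = (3−√13)/2 = -0.30278, so π⊥(m,n) = m -0.30278·n.
[1] lift (-1,-3): star map gives -0.09167; window check -0.2 ≤ -0.09167 < 0.6 is true → IN Λ
[2] lift (-1,-7): star map gives 1.11943; window check -0.2 ≤ 1.11943 < 0.6 is false → out
[3] lift (4,12): star map gives 0.36669; window check -0.2 ≤ 0.36669 < 0.6 is true → IN Λ
[4] lift (-3,-11): star map gives 0.33053; window check -0.2 ≤ 0.33053 < 0.6 is true → IN Λ
[5] lift (-3,-8): star map gives -0.57779; window check -0.2 ≤ -0.57779 < 0.6 is false → out
[6] lift (0,-5): star map gives 1.51388; window check -0.2 ≤ 1.51388 < 0.6 is false → out
[7] lift (8,-6): star map gives 9.81665; window check -0.2 ≤ 9.81665 < 0.6 is false → out
[8] lift (-3,-3): star map gives -2.09167; window check -0.2 ≤ -2.09167 < 0.6 is false → out
[9] lift (2,2): star map gives 1.39445; window check -0.2 ≤ 1.39445 < 0.6 is false → out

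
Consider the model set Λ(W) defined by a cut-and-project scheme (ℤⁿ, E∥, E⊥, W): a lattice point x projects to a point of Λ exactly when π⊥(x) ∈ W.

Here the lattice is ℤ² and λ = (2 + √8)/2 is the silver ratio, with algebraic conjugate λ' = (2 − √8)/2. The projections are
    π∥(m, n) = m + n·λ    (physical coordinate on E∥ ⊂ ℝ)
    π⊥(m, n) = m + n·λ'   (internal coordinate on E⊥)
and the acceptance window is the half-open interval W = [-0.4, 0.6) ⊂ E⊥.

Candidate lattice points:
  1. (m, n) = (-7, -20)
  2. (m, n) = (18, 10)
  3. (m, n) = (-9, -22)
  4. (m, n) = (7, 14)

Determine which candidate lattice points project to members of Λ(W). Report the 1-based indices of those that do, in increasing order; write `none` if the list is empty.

Compute λ' = (2−√8)/2 = -0.41421, so π⊥(m,n) = m -0.41421·n.
[1] lift (-7,-20): star map gives 1.28427; window check -0.4 ≤ 1.28427 < 0.6 is false → out
[2] lift (18,10): star map gives 13.85786; window check -0.4 ≤ 13.85786 < 0.6 is false → out
[3] lift (-9,-22): star map gives 0.11270; window check -0.4 ≤ 0.11270 < 0.6 is true → IN Λ
[4] lift (7,14): star map gives 1.20101; window check -0.4 ≤ 1.20101 < 0.6 is false → out

3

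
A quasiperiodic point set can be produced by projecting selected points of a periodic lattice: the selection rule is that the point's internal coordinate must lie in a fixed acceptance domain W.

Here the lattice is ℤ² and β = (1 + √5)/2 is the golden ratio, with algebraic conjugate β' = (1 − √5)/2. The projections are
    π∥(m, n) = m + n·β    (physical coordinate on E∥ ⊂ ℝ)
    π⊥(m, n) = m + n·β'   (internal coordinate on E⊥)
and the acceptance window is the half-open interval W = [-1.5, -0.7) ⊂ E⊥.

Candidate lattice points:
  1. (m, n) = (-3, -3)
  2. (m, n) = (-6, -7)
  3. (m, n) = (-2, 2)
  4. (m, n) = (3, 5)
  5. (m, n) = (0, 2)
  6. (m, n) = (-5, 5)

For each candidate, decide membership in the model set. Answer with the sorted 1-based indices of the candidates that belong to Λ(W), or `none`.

β' = (1−√5)/2 ≈ -0.61803.
[1] lift (-3,-3): star map gives -1.14590; window check -1.5 ≤ -1.14590 < -0.7 is true → IN Λ
[2] lift (-6,-7): star map gives -1.67376; window check -1.5 ≤ -1.67376 < -0.7 is false → out
[3] lift (-2,2): star map gives -3.23607; window check -1.5 ≤ -3.23607 < -0.7 is false → out
[4] lift (3,5): star map gives -0.09017; window check -1.5 ≤ -0.09017 < -0.7 is false → out
[5] lift (0,2): star map gives -1.23607; window check -1.5 ≤ -1.23607 < -0.7 is true → IN Λ
[6] lift (-5,5): star map gives -8.09017; window check -1.5 ≤ -8.09017 < -0.7 is false → out

1, 5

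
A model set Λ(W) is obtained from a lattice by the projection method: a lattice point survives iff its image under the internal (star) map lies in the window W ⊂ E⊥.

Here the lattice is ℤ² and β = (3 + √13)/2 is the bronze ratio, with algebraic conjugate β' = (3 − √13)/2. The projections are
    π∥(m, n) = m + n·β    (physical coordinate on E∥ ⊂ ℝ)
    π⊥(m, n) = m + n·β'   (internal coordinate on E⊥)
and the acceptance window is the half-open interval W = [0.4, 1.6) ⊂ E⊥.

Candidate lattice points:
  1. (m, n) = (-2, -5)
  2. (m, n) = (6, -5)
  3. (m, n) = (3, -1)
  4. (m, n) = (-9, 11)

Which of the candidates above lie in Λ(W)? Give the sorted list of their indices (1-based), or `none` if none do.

none

β' = (3−√13)/2 ≈ -0.302776.
#1 (-2,-5): internal coord -2 + (-5)·β' = -0.486122; -0.486122 ∉ [0.4, 1.6) → out
#2 (6,-5): internal coord 6 + (-5)·β' = +7.513878; +7.513878 ∉ [0.4, 1.6) → out
#3 (3,-1): internal coord 3 + (-1)·β' = +3.302776; +3.302776 ∉ [0.4, 1.6) → out
#4 (-9,11): internal coord -9 + (11)·β' = -12.330532; -12.330532 ∉ [0.4, 1.6) → out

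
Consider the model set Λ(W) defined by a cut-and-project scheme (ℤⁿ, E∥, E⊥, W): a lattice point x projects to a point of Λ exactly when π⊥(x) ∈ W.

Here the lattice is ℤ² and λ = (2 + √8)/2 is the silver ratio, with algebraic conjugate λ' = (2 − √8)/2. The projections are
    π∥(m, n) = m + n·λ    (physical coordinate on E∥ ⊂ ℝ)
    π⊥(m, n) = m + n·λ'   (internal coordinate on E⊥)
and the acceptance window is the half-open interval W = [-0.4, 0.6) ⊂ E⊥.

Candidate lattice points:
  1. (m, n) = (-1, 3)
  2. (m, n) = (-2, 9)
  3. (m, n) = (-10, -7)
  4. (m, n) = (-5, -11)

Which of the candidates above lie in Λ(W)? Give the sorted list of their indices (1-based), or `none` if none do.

λ' = (2−√8)/2 ≈ -0.4142.
[1] lift (-1,3): star map gives -2.2426; window check -0.4 ≤ -2.2426 < 0.6 is false → out
[2] lift (-2,9): star map gives -5.7279; window check -0.4 ≤ -5.7279 < 0.6 is false → out
[3] lift (-10,-7): star map gives -7.1005; window check -0.4 ≤ -7.1005 < 0.6 is false → out
[4] lift (-5,-11): star map gives -0.4437; window check -0.4 ≤ -0.4437 < 0.6 is false → out

none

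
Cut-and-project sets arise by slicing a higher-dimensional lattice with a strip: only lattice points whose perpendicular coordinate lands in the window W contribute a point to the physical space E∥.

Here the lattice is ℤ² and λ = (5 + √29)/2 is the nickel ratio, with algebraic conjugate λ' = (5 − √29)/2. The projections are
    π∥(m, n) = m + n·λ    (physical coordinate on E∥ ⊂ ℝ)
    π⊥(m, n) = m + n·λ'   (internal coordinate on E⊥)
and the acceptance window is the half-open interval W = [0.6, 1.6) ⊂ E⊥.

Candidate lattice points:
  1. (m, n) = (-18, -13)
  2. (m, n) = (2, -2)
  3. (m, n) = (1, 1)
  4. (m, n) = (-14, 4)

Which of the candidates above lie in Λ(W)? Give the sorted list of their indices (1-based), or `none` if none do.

Compute λ' = (5−√29)/2 = -0.19258, so π⊥(m,n) = m -0.19258·n.
[1] lift (-18,-13): star map gives -15.49643; window check 0.6 ≤ -15.49643 < 1.6 is false → out
[2] lift (2,-2): star map gives 2.38516; window check 0.6 ≤ 2.38516 < 1.6 is false → out
[3] lift (1,1): star map gives 0.80742; window check 0.6 ≤ 0.80742 < 1.6 is true → IN Λ
[4] lift (-14,4): star map gives -14.77033; window check 0.6 ≤ -14.77033 < 1.6 is false → out

3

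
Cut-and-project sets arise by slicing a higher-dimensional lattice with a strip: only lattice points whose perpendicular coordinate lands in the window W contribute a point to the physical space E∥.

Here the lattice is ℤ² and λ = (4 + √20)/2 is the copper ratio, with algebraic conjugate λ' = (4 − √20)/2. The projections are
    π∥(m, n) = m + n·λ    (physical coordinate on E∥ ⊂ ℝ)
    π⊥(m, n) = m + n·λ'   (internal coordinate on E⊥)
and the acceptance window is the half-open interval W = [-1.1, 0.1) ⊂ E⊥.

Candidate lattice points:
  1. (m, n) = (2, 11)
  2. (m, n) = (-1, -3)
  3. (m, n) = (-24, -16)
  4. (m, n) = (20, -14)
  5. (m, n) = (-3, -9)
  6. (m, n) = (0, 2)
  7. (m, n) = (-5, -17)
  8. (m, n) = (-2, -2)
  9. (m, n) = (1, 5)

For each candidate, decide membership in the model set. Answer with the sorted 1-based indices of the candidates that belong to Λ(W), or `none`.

Numerically λ ≈ 4.2361 and λ' = −1/λ ≈ -0.2361.
#1 (2,11): internal coord 2 + (11)·λ' = -0.5967; -0.5967 ∈ [-1.1, 0.1) → IN Λ
#2 (-1,-3): internal coord -1 + (-3)·λ' = -0.2918; -0.2918 ∈ [-1.1, 0.1) → IN Λ
#3 (-24,-16): internal coord -24 + (-16)·λ' = -20.2229; -20.2229 ∉ [-1.1, 0.1) → out
#4 (20,-14): internal coord 20 + (-14)·λ' = +23.3050; +23.3050 ∉ [-1.1, 0.1) → out
#5 (-3,-9): internal coord -3 + (-9)·λ' = -0.8754; -0.8754 ∈ [-1.1, 0.1) → IN Λ
#6 (0,2): internal coord 0 + (2)·λ' = -0.4721; -0.4721 ∈ [-1.1, 0.1) → IN Λ
#7 (-5,-17): internal coord -5 + (-17)·λ' = -0.9868; -0.9868 ∈ [-1.1, 0.1) → IN Λ
#8 (-2,-2): internal coord -2 + (-2)·λ' = -1.5279; -1.5279 ∉ [-1.1, 0.1) → out
#9 (1,5): internal coord 1 + (5)·λ' = -0.1803; -0.1803 ∈ [-1.1, 0.1) → IN Λ

1, 2, 5, 6, 7, 9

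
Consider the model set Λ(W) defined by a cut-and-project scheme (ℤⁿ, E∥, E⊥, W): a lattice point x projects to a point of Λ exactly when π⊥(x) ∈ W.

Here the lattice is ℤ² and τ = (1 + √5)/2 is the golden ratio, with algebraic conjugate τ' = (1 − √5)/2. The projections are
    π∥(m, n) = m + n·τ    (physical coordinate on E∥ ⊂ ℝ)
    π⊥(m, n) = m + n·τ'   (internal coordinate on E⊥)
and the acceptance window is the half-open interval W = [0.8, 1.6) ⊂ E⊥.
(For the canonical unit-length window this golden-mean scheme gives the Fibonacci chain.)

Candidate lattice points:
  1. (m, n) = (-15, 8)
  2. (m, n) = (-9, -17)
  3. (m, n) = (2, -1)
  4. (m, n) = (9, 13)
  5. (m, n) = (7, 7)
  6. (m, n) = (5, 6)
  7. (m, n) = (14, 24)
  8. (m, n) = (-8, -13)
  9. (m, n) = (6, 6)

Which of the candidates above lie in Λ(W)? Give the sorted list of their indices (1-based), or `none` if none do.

2, 4, 6

Numerically τ ≈ 1.61803 and τ' = −1/τ ≈ -0.61803.
[1] lift (-15,8): star map gives -19.94427; window check 0.8 ≤ -19.94427 < 1.6 is false → out
[2] lift (-9,-17): star map gives 1.50658; window check 0.8 ≤ 1.50658 < 1.6 is true → IN Λ
[3] lift (2,-1): star map gives 2.61803; window check 0.8 ≤ 2.61803 < 1.6 is false → out
[4] lift (9,13): star map gives 0.96556; window check 0.8 ≤ 0.96556 < 1.6 is true → IN Λ
[5] lift (7,7): star map gives 2.67376; window check 0.8 ≤ 2.67376 < 1.6 is false → out
[6] lift (5,6): star map gives 1.29180; window check 0.8 ≤ 1.29180 < 1.6 is true → IN Λ
[7] lift (14,24): star map gives -0.83282; window check 0.8 ≤ -0.83282 < 1.6 is false → out
[8] lift (-8,-13): star map gives 0.03444; window check 0.8 ≤ 0.03444 < 1.6 is false → out
[9] lift (6,6): star map gives 2.29180; window check 0.8 ≤ 2.29180 < 1.6 is false → out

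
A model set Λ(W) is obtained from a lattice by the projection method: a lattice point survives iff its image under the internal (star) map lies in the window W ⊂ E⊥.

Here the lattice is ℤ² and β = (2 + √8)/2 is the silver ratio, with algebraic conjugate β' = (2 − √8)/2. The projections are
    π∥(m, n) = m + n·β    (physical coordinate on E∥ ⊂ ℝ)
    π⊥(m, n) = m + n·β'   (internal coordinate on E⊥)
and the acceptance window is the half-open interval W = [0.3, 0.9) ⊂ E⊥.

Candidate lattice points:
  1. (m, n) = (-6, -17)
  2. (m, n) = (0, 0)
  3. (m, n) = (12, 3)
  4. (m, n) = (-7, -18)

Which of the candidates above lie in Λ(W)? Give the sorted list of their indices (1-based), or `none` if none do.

Compute β' = (2−√8)/2 = -0.414214, so π⊥(m,n) = m -0.414214·n.
candidate 1: (m,n)=(-6,-17) → π∥ = -6-17·β ≈ -47.041631, π⊥ = -6-17·β' ≈ 1.041631 ∉ [0.3, 0.9) ⇒ out
candidate 2: (m,n)=(0,0) → π∥ = 0+0·β ≈ 0.000000, π⊥ = 0+0·β' ≈ 0.000000 ∉ [0.3, 0.9) ⇒ out
candidate 3: (m,n)=(12,3) → π∥ = 12+3·β ≈ 19.242641, π⊥ = 12+3·β' ≈ 10.757359 ∉ [0.3, 0.9) ⇒ out
candidate 4: (m,n)=(-7,-18) → π∥ = -7-18·β ≈ -50.455844, π⊥ = -7-18·β' ≈ 0.455844 ∈ [0.3, 0.9) ⇒ IN Λ

4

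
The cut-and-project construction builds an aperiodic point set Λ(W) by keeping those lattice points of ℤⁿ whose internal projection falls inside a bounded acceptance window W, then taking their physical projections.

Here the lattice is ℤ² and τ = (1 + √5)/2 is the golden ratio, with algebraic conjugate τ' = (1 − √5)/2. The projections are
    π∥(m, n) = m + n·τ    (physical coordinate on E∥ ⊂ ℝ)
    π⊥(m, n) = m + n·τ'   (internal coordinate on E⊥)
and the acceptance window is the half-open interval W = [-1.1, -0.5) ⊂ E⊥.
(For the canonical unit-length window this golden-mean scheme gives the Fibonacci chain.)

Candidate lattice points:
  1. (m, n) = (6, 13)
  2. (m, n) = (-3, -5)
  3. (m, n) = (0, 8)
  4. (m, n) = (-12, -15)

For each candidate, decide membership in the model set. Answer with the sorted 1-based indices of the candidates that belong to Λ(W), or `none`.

Compute τ' = (1−√5)/2 = -0.6180, so π⊥(m,n) = m -0.6180·n.
candidate 1: (m,n)=(6,13) → π∥ = 6+13·τ ≈ 27.0344, π⊥ = 6+13·τ' ≈ -2.0344 ∉ [-1.1, -0.5) ⇒ out
candidate 2: (m,n)=(-3,-5) → π∥ = -3-5·τ ≈ -11.0902, π⊥ = -3-5·τ' ≈ 0.0902 ∉ [-1.1, -0.5) ⇒ out
candidate 3: (m,n)=(0,8) → π∥ = 0+8·τ ≈ 12.9443, π⊥ = 0+8·τ' ≈ -4.9443 ∉ [-1.1, -0.5) ⇒ out
candidate 4: (m,n)=(-12,-15) → π∥ = -12-15·τ ≈ -36.2705, π⊥ = -12-15·τ' ≈ -2.7295 ∉ [-1.1, -0.5) ⇒ out

none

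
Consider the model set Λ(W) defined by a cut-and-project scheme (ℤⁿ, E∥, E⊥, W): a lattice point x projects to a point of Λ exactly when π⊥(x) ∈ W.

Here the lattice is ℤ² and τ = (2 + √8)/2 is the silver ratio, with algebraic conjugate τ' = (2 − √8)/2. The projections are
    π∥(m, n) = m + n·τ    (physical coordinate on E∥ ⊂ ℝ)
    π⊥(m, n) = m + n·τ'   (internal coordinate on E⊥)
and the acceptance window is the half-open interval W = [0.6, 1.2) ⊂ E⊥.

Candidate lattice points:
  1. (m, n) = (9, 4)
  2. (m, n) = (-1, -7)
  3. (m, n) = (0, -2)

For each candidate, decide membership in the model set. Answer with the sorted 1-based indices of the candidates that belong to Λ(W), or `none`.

Numerically τ ≈ 2.41421 and τ' = −1/τ ≈ -0.41421.
#1 (9,4): internal coord 9 + (4)·τ' = +7.34315; +7.34315 ∉ [0.6, 1.2) → out
#2 (-1,-7): internal coord -1 + (-7)·τ' = +1.89949; +1.89949 ∉ [0.6, 1.2) → out
#3 (0,-2): internal coord 0 + (-2)·τ' = +0.82843; +0.82843 ∈ [0.6, 1.2) → IN Λ

3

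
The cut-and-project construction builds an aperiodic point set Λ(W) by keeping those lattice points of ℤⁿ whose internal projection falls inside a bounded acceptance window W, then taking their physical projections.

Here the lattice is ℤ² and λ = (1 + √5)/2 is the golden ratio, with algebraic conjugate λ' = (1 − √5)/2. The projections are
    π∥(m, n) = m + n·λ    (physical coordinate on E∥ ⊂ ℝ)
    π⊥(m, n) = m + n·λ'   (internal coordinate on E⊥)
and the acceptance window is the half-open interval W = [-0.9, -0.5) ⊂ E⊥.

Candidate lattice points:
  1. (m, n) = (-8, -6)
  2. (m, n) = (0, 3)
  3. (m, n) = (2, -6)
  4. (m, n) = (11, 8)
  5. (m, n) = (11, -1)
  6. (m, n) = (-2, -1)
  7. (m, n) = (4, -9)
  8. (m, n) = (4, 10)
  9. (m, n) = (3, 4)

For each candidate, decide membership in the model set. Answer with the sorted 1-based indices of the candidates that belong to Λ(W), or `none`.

λ' = (1−√5)/2 ≈ -0.61803.
candidate 1: (m,n)=(-8,-6) → π∥ = -8-6·λ ≈ -17.70820, π⊥ = -8-6·λ' ≈ -4.29180 ∉ [-0.9, -0.5) ⇒ out
candidate 2: (m,n)=(0,3) → π∥ = 0+3·λ ≈ 4.85410, π⊥ = 0+3·λ' ≈ -1.85410 ∉ [-0.9, -0.5) ⇒ out
candidate 3: (m,n)=(2,-6) → π∥ = 2-6·λ ≈ -7.70820, π⊥ = 2-6·λ' ≈ 5.70820 ∉ [-0.9, -0.5) ⇒ out
candidate 4: (m,n)=(11,8) → π∥ = 11+8·λ ≈ 23.94427, π⊥ = 11+8·λ' ≈ 6.05573 ∉ [-0.9, -0.5) ⇒ out
candidate 5: (m,n)=(11,-1) → π∥ = 11-1·λ ≈ 9.38197, π⊥ = 11-1·λ' ≈ 11.61803 ∉ [-0.9, -0.5) ⇒ out
candidate 6: (m,n)=(-2,-1) → π∥ = -2-1·λ ≈ -3.61803, π⊥ = -2-1·λ' ≈ -1.38197 ∉ [-0.9, -0.5) ⇒ out
candidate 7: (m,n)=(4,-9) → π∥ = 4-9·λ ≈ -10.56231, π⊥ = 4-9·λ' ≈ 9.56231 ∉ [-0.9, -0.5) ⇒ out
candidate 8: (m,n)=(4,10) → π∥ = 4+10·λ ≈ 20.18034, π⊥ = 4+10·λ' ≈ -2.18034 ∉ [-0.9, -0.5) ⇒ out
candidate 9: (m,n)=(3,4) → π∥ = 3+4·λ ≈ 9.47214, π⊥ = 3+4·λ' ≈ 0.52786 ∉ [-0.9, -0.5) ⇒ out

none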